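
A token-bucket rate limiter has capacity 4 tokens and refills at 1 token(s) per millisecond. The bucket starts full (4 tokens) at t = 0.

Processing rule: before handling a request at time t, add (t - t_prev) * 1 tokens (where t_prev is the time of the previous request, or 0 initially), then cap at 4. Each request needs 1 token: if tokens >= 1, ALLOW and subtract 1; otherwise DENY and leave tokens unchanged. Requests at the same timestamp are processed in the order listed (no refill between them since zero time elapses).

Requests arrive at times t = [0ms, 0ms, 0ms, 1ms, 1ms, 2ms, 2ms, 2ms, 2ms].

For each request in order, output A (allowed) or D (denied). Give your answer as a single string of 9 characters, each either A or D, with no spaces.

Answer: AAAAAADDD

Derivation:
Simulating step by step:
  req#1 t=0ms: ALLOW
  req#2 t=0ms: ALLOW
  req#3 t=0ms: ALLOW
  req#4 t=1ms: ALLOW
  req#5 t=1ms: ALLOW
  req#6 t=2ms: ALLOW
  req#7 t=2ms: DENY
  req#8 t=2ms: DENY
  req#9 t=2ms: DENY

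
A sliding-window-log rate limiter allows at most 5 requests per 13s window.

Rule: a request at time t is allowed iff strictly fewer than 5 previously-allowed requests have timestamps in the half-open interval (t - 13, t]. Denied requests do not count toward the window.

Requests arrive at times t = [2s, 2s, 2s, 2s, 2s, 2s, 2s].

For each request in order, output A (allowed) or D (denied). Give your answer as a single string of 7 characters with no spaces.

Tracking allowed requests in the window:
  req#1 t=2s: ALLOW
  req#2 t=2s: ALLOW
  req#3 t=2s: ALLOW
  req#4 t=2s: ALLOW
  req#5 t=2s: ALLOW
  req#6 t=2s: DENY
  req#7 t=2s: DENY

Answer: AAAAADD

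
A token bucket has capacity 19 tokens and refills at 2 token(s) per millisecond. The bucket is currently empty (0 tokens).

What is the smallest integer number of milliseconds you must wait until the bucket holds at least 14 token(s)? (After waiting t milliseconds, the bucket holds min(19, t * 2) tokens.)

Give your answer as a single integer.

Need t * 2 >= 14, so t >= 14/2.
Smallest integer t = ceil(14/2) = 7.

Answer: 7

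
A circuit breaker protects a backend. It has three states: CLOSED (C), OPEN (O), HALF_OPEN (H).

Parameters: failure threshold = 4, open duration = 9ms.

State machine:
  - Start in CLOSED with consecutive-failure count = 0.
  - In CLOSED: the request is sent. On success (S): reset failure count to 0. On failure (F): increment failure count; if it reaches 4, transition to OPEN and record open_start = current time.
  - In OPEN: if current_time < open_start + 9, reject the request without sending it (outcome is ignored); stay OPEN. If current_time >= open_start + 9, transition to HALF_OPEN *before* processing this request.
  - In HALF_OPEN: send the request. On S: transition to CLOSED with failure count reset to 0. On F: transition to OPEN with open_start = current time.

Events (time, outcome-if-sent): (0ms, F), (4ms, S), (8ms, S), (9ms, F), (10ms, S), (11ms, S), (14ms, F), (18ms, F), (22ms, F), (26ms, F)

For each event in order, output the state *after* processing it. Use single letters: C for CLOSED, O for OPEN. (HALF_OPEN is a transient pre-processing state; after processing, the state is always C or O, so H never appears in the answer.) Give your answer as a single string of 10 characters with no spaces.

Answer: CCCCCCCCCO

Derivation:
State after each event:
  event#1 t=0ms outcome=F: state=CLOSED
  event#2 t=4ms outcome=S: state=CLOSED
  event#3 t=8ms outcome=S: state=CLOSED
  event#4 t=9ms outcome=F: state=CLOSED
  event#5 t=10ms outcome=S: state=CLOSED
  event#6 t=11ms outcome=S: state=CLOSED
  event#7 t=14ms outcome=F: state=CLOSED
  event#8 t=18ms outcome=F: state=CLOSED
  event#9 t=22ms outcome=F: state=CLOSED
  event#10 t=26ms outcome=F: state=OPEN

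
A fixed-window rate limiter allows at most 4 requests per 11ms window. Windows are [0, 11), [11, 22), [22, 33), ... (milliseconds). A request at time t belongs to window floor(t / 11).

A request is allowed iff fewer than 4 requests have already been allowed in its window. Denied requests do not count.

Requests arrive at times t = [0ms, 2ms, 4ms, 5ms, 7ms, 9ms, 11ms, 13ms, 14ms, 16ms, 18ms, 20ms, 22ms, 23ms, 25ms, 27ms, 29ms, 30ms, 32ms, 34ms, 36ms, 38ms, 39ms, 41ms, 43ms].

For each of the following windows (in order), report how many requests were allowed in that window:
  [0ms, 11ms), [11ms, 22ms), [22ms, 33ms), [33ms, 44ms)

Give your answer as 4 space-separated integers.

Answer: 4 4 4 4

Derivation:
Processing requests:
  req#1 t=0ms (window 0): ALLOW
  req#2 t=2ms (window 0): ALLOW
  req#3 t=4ms (window 0): ALLOW
  req#4 t=5ms (window 0): ALLOW
  req#5 t=7ms (window 0): DENY
  req#6 t=9ms (window 0): DENY
  req#7 t=11ms (window 1): ALLOW
  req#8 t=13ms (window 1): ALLOW
  req#9 t=14ms (window 1): ALLOW
  req#10 t=16ms (window 1): ALLOW
  req#11 t=18ms (window 1): DENY
  req#12 t=20ms (window 1): DENY
  req#13 t=22ms (window 2): ALLOW
  req#14 t=23ms (window 2): ALLOW
  req#15 t=25ms (window 2): ALLOW
  req#16 t=27ms (window 2): ALLOW
  req#17 t=29ms (window 2): DENY
  req#18 t=30ms (window 2): DENY
  req#19 t=32ms (window 2): DENY
  req#20 t=34ms (window 3): ALLOW
  req#21 t=36ms (window 3): ALLOW
  req#22 t=38ms (window 3): ALLOW
  req#23 t=39ms (window 3): ALLOW
  req#24 t=41ms (window 3): DENY
  req#25 t=43ms (window 3): DENY

Allowed counts by window: 4 4 4 4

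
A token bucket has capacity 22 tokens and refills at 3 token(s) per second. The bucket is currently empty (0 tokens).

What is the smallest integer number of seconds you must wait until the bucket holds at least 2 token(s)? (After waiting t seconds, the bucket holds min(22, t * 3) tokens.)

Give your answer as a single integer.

Need t * 3 >= 2, so t >= 2/3.
Smallest integer t = ceil(2/3) = 1.

Answer: 1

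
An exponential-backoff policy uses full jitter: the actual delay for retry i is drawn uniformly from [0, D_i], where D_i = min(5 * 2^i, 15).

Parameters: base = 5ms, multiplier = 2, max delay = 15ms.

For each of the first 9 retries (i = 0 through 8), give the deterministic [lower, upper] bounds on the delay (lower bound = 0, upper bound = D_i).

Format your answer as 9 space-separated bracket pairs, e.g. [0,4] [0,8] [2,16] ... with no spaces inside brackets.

Answer: [0,5] [0,10] [0,15] [0,15] [0,15] [0,15] [0,15] [0,15] [0,15]

Derivation:
Computing bounds per retry:
  i=0: D_i=min(5*2^0,15)=5, bounds=[0,5]
  i=1: D_i=min(5*2^1,15)=10, bounds=[0,10]
  i=2: D_i=min(5*2^2,15)=15, bounds=[0,15]
  i=3: D_i=min(5*2^3,15)=15, bounds=[0,15]
  i=4: D_i=min(5*2^4,15)=15, bounds=[0,15]
  i=5: D_i=min(5*2^5,15)=15, bounds=[0,15]
  i=6: D_i=min(5*2^6,15)=15, bounds=[0,15]
  i=7: D_i=min(5*2^7,15)=15, bounds=[0,15]
  i=8: D_i=min(5*2^8,15)=15, bounds=[0,15]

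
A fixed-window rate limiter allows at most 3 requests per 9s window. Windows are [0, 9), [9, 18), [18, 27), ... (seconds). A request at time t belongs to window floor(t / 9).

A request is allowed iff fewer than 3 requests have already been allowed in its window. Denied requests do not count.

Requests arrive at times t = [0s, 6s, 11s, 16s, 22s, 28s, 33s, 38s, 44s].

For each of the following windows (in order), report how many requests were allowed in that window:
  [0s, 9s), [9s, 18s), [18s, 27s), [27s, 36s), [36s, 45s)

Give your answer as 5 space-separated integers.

Processing requests:
  req#1 t=0s (window 0): ALLOW
  req#2 t=6s (window 0): ALLOW
  req#3 t=11s (window 1): ALLOW
  req#4 t=16s (window 1): ALLOW
  req#5 t=22s (window 2): ALLOW
  req#6 t=28s (window 3): ALLOW
  req#7 t=33s (window 3): ALLOW
  req#8 t=38s (window 4): ALLOW
  req#9 t=44s (window 4): ALLOW

Allowed counts by window: 2 2 1 2 2

Answer: 2 2 1 2 2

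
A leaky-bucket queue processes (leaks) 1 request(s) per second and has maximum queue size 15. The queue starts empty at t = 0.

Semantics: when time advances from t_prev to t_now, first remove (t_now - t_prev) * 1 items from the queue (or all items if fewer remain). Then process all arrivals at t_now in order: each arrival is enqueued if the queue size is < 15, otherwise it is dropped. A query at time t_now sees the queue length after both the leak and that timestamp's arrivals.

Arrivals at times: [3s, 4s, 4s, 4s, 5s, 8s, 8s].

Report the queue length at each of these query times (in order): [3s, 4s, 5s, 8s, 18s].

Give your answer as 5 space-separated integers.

Answer: 1 3 3 2 0

Derivation:
Queue lengths at query times:
  query t=3s: backlog = 1
  query t=4s: backlog = 3
  query t=5s: backlog = 3
  query t=8s: backlog = 2
  query t=18s: backlog = 0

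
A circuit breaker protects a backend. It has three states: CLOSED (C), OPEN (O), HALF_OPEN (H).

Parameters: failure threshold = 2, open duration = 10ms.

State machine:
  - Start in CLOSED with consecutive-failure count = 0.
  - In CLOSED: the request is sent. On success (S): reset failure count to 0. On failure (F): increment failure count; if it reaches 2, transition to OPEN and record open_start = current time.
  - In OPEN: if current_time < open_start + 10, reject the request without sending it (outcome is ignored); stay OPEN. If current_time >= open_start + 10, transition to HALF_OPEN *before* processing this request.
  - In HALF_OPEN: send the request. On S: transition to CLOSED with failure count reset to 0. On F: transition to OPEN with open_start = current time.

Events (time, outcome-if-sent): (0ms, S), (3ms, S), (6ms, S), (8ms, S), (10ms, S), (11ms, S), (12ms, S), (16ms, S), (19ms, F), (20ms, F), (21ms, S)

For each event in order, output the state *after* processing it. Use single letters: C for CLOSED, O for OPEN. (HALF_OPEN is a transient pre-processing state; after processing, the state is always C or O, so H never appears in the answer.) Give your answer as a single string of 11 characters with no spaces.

State after each event:
  event#1 t=0ms outcome=S: state=CLOSED
  event#2 t=3ms outcome=S: state=CLOSED
  event#3 t=6ms outcome=S: state=CLOSED
  event#4 t=8ms outcome=S: state=CLOSED
  event#5 t=10ms outcome=S: state=CLOSED
  event#6 t=11ms outcome=S: state=CLOSED
  event#7 t=12ms outcome=S: state=CLOSED
  event#8 t=16ms outcome=S: state=CLOSED
  event#9 t=19ms outcome=F: state=CLOSED
  event#10 t=20ms outcome=F: state=OPEN
  event#11 t=21ms outcome=S: state=OPEN

Answer: CCCCCCCCCOO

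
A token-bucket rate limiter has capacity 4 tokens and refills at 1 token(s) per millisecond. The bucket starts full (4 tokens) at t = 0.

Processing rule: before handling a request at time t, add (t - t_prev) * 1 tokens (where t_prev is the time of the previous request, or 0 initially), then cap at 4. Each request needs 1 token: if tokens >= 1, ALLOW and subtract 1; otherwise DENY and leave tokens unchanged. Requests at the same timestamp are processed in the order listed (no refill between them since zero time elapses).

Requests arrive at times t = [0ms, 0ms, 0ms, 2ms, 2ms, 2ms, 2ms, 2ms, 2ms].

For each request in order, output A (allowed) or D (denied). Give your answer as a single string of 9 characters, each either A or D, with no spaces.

Simulating step by step:
  req#1 t=0ms: ALLOW
  req#2 t=0ms: ALLOW
  req#3 t=0ms: ALLOW
  req#4 t=2ms: ALLOW
  req#5 t=2ms: ALLOW
  req#6 t=2ms: ALLOW
  req#7 t=2ms: DENY
  req#8 t=2ms: DENY
  req#9 t=2ms: DENY

Answer: AAAAAADDD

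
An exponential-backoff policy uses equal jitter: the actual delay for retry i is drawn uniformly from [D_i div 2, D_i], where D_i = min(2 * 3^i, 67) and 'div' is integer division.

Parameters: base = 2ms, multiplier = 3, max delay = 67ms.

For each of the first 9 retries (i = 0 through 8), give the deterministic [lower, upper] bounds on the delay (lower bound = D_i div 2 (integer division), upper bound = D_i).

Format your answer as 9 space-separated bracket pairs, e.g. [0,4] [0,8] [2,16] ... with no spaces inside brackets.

Answer: [1,2] [3,6] [9,18] [27,54] [33,67] [33,67] [33,67] [33,67] [33,67]

Derivation:
Computing bounds per retry:
  i=0: D_i=min(2*3^0,67)=2, bounds=[1,2]
  i=1: D_i=min(2*3^1,67)=6, bounds=[3,6]
  i=2: D_i=min(2*3^2,67)=18, bounds=[9,18]
  i=3: D_i=min(2*3^3,67)=54, bounds=[27,54]
  i=4: D_i=min(2*3^4,67)=67, bounds=[33,67]
  i=5: D_i=min(2*3^5,67)=67, bounds=[33,67]
  i=6: D_i=min(2*3^6,67)=67, bounds=[33,67]
  i=7: D_i=min(2*3^7,67)=67, bounds=[33,67]
  i=8: D_i=min(2*3^8,67)=67, bounds=[33,67]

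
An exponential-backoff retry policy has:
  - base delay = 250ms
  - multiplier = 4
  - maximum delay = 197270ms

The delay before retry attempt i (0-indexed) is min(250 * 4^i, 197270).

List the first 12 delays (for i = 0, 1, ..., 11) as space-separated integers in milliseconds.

Answer: 250 1000 4000 16000 64000 197270 197270 197270 197270 197270 197270 197270

Derivation:
Computing each delay:
  i=0: min(250*4^0, 197270) = 250
  i=1: min(250*4^1, 197270) = 1000
  i=2: min(250*4^2, 197270) = 4000
  i=3: min(250*4^3, 197270) = 16000
  i=4: min(250*4^4, 197270) = 64000
  i=5: min(250*4^5, 197270) = 197270
  i=6: min(250*4^6, 197270) = 197270
  i=7: min(250*4^7, 197270) = 197270
  i=8: min(250*4^8, 197270) = 197270
  i=9: min(250*4^9, 197270) = 197270
  i=10: min(250*4^10, 197270) = 197270
  i=11: min(250*4^11, 197270) = 197270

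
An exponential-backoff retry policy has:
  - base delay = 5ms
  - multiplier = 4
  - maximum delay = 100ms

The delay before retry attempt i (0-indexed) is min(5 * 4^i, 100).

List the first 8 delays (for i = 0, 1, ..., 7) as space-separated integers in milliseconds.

Answer: 5 20 80 100 100 100 100 100

Derivation:
Computing each delay:
  i=0: min(5*4^0, 100) = 5
  i=1: min(5*4^1, 100) = 20
  i=2: min(5*4^2, 100) = 80
  i=3: min(5*4^3, 100) = 100
  i=4: min(5*4^4, 100) = 100
  i=5: min(5*4^5, 100) = 100
  i=6: min(5*4^6, 100) = 100
  i=7: min(5*4^7, 100) = 100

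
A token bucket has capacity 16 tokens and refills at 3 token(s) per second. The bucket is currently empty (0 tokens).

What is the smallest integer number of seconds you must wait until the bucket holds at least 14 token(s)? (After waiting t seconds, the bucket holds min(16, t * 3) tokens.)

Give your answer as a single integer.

Answer: 5

Derivation:
Need t * 3 >= 14, so t >= 14/3.
Smallest integer t = ceil(14/3) = 5.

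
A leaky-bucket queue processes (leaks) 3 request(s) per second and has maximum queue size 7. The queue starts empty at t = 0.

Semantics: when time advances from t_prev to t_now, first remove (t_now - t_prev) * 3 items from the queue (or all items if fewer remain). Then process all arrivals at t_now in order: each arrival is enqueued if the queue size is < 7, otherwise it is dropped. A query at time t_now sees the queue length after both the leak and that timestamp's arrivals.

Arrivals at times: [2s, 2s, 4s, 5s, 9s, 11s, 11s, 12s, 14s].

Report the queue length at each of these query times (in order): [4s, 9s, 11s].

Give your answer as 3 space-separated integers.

Queue lengths at query times:
  query t=4s: backlog = 1
  query t=9s: backlog = 1
  query t=11s: backlog = 2

Answer: 1 1 2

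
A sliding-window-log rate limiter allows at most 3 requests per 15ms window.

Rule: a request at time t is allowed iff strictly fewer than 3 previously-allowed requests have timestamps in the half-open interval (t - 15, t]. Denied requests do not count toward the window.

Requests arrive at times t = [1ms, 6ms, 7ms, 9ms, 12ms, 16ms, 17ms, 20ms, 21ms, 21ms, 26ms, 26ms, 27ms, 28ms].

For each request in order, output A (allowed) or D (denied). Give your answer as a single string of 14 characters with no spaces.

Tracking allowed requests in the window:
  req#1 t=1ms: ALLOW
  req#2 t=6ms: ALLOW
  req#3 t=7ms: ALLOW
  req#4 t=9ms: DENY
  req#5 t=12ms: DENY
  req#6 t=16ms: ALLOW
  req#7 t=17ms: DENY
  req#8 t=20ms: DENY
  req#9 t=21ms: ALLOW
  req#10 t=21ms: DENY
  req#11 t=26ms: ALLOW
  req#12 t=26ms: DENY
  req#13 t=27ms: DENY
  req#14 t=28ms: DENY

Answer: AAADDADDADADDD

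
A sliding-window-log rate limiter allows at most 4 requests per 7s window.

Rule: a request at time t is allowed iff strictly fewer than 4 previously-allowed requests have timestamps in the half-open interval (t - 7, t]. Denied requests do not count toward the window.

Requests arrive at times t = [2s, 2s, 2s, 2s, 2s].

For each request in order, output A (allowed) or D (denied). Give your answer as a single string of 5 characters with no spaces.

Answer: AAAAD

Derivation:
Tracking allowed requests in the window:
  req#1 t=2s: ALLOW
  req#2 t=2s: ALLOW
  req#3 t=2s: ALLOW
  req#4 t=2s: ALLOW
  req#5 t=2s: DENY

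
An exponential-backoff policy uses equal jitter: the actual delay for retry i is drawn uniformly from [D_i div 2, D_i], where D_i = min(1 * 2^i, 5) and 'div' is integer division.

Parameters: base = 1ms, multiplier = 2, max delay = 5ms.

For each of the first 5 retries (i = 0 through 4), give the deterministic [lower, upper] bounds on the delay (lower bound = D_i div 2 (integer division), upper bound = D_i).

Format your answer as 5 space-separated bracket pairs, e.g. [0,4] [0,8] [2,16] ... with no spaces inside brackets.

Computing bounds per retry:
  i=0: D_i=min(1*2^0,5)=1, bounds=[0,1]
  i=1: D_i=min(1*2^1,5)=2, bounds=[1,2]
  i=2: D_i=min(1*2^2,5)=4, bounds=[2,4]
  i=3: D_i=min(1*2^3,5)=5, bounds=[2,5]
  i=4: D_i=min(1*2^4,5)=5, bounds=[2,5]

Answer: [0,1] [1,2] [2,4] [2,5] [2,5]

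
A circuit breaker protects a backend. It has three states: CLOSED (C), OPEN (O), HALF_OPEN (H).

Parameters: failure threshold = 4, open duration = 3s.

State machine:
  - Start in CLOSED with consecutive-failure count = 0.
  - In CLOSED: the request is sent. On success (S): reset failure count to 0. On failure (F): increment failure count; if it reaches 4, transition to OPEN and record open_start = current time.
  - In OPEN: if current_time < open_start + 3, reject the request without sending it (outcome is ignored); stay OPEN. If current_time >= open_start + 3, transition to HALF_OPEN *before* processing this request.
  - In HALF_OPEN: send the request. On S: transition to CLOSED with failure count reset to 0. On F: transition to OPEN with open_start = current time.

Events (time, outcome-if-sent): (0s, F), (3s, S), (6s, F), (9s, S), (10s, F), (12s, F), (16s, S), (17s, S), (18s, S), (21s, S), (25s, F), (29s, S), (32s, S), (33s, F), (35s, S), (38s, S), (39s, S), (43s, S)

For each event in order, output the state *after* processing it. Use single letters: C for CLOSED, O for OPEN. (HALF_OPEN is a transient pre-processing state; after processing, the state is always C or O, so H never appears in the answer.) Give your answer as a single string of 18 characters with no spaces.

State after each event:
  event#1 t=0s outcome=F: state=CLOSED
  event#2 t=3s outcome=S: state=CLOSED
  event#3 t=6s outcome=F: state=CLOSED
  event#4 t=9s outcome=S: state=CLOSED
  event#5 t=10s outcome=F: state=CLOSED
  event#6 t=12s outcome=F: state=CLOSED
  event#7 t=16s outcome=S: state=CLOSED
  event#8 t=17s outcome=S: state=CLOSED
  event#9 t=18s outcome=S: state=CLOSED
  event#10 t=21s outcome=S: state=CLOSED
  event#11 t=25s outcome=F: state=CLOSED
  event#12 t=29s outcome=S: state=CLOSED
  event#13 t=32s outcome=S: state=CLOSED
  event#14 t=33s outcome=F: state=CLOSED
  event#15 t=35s outcome=S: state=CLOSED
  event#16 t=38s outcome=S: state=CLOSED
  event#17 t=39s outcome=S: state=CLOSED
  event#18 t=43s outcome=S: state=CLOSED

Answer: CCCCCCCCCCCCCCCCCC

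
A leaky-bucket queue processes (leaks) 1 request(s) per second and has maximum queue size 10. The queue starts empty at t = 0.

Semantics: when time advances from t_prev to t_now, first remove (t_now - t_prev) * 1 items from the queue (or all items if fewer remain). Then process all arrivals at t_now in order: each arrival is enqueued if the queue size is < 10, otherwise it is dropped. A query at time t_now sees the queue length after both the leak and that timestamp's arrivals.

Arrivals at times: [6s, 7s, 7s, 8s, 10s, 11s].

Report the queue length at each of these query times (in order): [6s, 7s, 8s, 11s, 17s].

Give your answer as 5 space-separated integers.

Queue lengths at query times:
  query t=6s: backlog = 1
  query t=7s: backlog = 2
  query t=8s: backlog = 2
  query t=11s: backlog = 1
  query t=17s: backlog = 0

Answer: 1 2 2 1 0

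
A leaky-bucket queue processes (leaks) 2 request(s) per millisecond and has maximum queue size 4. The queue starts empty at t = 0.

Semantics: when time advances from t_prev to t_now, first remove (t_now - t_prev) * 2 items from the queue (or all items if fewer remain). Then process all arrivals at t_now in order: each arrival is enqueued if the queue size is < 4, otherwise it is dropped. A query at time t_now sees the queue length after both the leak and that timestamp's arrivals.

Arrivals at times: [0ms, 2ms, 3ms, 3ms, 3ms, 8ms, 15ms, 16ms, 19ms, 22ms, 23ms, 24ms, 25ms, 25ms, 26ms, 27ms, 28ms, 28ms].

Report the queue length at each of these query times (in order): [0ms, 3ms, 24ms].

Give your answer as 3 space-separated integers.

Queue lengths at query times:
  query t=0ms: backlog = 1
  query t=3ms: backlog = 3
  query t=24ms: backlog = 1

Answer: 1 3 1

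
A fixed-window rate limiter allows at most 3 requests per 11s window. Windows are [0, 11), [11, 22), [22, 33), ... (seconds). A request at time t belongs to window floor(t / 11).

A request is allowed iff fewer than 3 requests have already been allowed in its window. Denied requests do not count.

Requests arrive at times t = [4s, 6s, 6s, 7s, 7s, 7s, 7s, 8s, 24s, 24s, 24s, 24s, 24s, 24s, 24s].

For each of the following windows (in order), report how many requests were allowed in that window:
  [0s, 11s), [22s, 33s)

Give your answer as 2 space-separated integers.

Answer: 3 3

Derivation:
Processing requests:
  req#1 t=4s (window 0): ALLOW
  req#2 t=6s (window 0): ALLOW
  req#3 t=6s (window 0): ALLOW
  req#4 t=7s (window 0): DENY
  req#5 t=7s (window 0): DENY
  req#6 t=7s (window 0): DENY
  req#7 t=7s (window 0): DENY
  req#8 t=8s (window 0): DENY
  req#9 t=24s (window 2): ALLOW
  req#10 t=24s (window 2): ALLOW
  req#11 t=24s (window 2): ALLOW
  req#12 t=24s (window 2): DENY
  req#13 t=24s (window 2): DENY
  req#14 t=24s (window 2): DENY
  req#15 t=24s (window 2): DENY

Allowed counts by window: 3 3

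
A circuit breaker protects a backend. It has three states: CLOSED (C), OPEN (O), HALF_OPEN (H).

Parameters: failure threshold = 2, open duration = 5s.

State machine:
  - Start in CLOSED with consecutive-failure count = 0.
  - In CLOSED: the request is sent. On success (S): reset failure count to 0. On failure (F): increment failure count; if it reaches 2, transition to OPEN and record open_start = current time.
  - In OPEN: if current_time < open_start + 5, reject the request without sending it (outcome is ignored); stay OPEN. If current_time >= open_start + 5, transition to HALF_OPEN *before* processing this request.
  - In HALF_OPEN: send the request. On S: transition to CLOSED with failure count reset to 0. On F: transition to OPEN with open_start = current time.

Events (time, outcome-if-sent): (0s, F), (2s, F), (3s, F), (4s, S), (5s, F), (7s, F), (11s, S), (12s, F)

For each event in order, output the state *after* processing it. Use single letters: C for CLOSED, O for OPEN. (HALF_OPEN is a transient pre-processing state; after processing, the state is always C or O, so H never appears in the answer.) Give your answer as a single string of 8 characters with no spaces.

Answer: COOOOOOO

Derivation:
State after each event:
  event#1 t=0s outcome=F: state=CLOSED
  event#2 t=2s outcome=F: state=OPEN
  event#3 t=3s outcome=F: state=OPEN
  event#4 t=4s outcome=S: state=OPEN
  event#5 t=5s outcome=F: state=OPEN
  event#6 t=7s outcome=F: state=OPEN
  event#7 t=11s outcome=S: state=OPEN
  event#8 t=12s outcome=F: state=OPEN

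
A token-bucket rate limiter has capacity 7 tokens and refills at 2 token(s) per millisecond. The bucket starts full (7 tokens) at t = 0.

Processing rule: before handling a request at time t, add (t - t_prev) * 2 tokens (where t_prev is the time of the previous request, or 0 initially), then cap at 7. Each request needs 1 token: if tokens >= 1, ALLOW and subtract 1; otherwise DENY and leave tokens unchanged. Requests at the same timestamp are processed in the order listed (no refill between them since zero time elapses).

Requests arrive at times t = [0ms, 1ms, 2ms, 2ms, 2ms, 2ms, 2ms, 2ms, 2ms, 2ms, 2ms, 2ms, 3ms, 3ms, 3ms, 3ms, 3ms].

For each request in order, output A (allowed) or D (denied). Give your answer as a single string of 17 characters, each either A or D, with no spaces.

Answer: AAAAAAAAADDDAADDD

Derivation:
Simulating step by step:
  req#1 t=0ms: ALLOW
  req#2 t=1ms: ALLOW
  req#3 t=2ms: ALLOW
  req#4 t=2ms: ALLOW
  req#5 t=2ms: ALLOW
  req#6 t=2ms: ALLOW
  req#7 t=2ms: ALLOW
  req#8 t=2ms: ALLOW
  req#9 t=2ms: ALLOW
  req#10 t=2ms: DENY
  req#11 t=2ms: DENY
  req#12 t=2ms: DENY
  req#13 t=3ms: ALLOW
  req#14 t=3ms: ALLOW
  req#15 t=3ms: DENY
  req#16 t=3ms: DENY
  req#17 t=3ms: DENY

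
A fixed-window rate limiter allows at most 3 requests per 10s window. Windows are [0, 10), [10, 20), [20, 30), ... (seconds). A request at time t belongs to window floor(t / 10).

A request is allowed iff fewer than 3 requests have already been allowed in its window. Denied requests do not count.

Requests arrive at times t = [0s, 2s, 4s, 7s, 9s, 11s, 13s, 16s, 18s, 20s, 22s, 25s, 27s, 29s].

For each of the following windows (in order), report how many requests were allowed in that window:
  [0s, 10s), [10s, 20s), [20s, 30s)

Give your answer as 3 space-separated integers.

Answer: 3 3 3

Derivation:
Processing requests:
  req#1 t=0s (window 0): ALLOW
  req#2 t=2s (window 0): ALLOW
  req#3 t=4s (window 0): ALLOW
  req#4 t=7s (window 0): DENY
  req#5 t=9s (window 0): DENY
  req#6 t=11s (window 1): ALLOW
  req#7 t=13s (window 1): ALLOW
  req#8 t=16s (window 1): ALLOW
  req#9 t=18s (window 1): DENY
  req#10 t=20s (window 2): ALLOW
  req#11 t=22s (window 2): ALLOW
  req#12 t=25s (window 2): ALLOW
  req#13 t=27s (window 2): DENY
  req#14 t=29s (window 2): DENY

Allowed counts by window: 3 3 3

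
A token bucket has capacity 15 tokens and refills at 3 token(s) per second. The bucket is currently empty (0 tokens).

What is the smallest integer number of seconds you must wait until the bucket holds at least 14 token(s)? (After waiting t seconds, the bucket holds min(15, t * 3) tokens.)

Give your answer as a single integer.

Answer: 5

Derivation:
Need t * 3 >= 14, so t >= 14/3.
Smallest integer t = ceil(14/3) = 5.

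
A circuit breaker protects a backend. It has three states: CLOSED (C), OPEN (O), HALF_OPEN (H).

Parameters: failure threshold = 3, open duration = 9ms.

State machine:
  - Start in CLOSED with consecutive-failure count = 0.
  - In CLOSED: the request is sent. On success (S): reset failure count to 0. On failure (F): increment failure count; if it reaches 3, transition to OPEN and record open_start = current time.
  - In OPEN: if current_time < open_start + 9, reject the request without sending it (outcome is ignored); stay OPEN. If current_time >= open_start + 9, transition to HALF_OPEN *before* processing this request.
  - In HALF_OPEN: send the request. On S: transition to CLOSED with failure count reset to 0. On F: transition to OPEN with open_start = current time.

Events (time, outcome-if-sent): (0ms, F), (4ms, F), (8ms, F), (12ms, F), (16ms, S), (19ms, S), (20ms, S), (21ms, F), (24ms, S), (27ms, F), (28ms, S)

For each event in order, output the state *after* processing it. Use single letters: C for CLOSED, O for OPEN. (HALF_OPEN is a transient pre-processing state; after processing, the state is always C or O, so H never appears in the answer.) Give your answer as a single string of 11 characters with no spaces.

State after each event:
  event#1 t=0ms outcome=F: state=CLOSED
  event#2 t=4ms outcome=F: state=CLOSED
  event#3 t=8ms outcome=F: state=OPEN
  event#4 t=12ms outcome=F: state=OPEN
  event#5 t=16ms outcome=S: state=OPEN
  event#6 t=19ms outcome=S: state=CLOSED
  event#7 t=20ms outcome=S: state=CLOSED
  event#8 t=21ms outcome=F: state=CLOSED
  event#9 t=24ms outcome=S: state=CLOSED
  event#10 t=27ms outcome=F: state=CLOSED
  event#11 t=28ms outcome=S: state=CLOSED

Answer: CCOOOCCCCCC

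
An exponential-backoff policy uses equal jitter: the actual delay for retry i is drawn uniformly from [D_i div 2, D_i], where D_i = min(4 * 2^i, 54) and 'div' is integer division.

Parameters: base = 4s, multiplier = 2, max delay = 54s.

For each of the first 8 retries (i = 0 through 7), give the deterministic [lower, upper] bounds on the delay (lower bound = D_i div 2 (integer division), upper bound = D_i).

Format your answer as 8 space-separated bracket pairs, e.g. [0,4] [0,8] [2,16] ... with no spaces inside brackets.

Computing bounds per retry:
  i=0: D_i=min(4*2^0,54)=4, bounds=[2,4]
  i=1: D_i=min(4*2^1,54)=8, bounds=[4,8]
  i=2: D_i=min(4*2^2,54)=16, bounds=[8,16]
  i=3: D_i=min(4*2^3,54)=32, bounds=[16,32]
  i=4: D_i=min(4*2^4,54)=54, bounds=[27,54]
  i=5: D_i=min(4*2^5,54)=54, bounds=[27,54]
  i=6: D_i=min(4*2^6,54)=54, bounds=[27,54]
  i=7: D_i=min(4*2^7,54)=54, bounds=[27,54]

Answer: [2,4] [4,8] [8,16] [16,32] [27,54] [27,54] [27,54] [27,54]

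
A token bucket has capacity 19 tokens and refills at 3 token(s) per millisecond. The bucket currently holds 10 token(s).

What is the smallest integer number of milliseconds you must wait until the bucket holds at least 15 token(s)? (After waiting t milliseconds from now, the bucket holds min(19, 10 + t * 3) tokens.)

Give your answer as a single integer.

Answer: 2

Derivation:
Need 10 + t * 3 >= 15, so t >= 5/3.
Smallest integer t = ceil(5/3) = 2.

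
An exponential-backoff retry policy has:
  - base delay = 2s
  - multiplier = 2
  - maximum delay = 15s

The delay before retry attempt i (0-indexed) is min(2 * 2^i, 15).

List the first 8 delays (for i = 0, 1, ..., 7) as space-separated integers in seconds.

Computing each delay:
  i=0: min(2*2^0, 15) = 2
  i=1: min(2*2^1, 15) = 4
  i=2: min(2*2^2, 15) = 8
  i=3: min(2*2^3, 15) = 15
  i=4: min(2*2^4, 15) = 15
  i=5: min(2*2^5, 15) = 15
  i=6: min(2*2^6, 15) = 15
  i=7: min(2*2^7, 15) = 15

Answer: 2 4 8 15 15 15 15 15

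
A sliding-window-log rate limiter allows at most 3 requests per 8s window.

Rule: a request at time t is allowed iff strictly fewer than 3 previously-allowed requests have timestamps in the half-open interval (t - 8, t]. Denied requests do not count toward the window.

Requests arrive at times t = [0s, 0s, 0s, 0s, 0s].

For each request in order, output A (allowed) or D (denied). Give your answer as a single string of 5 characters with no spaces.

Tracking allowed requests in the window:
  req#1 t=0s: ALLOW
  req#2 t=0s: ALLOW
  req#3 t=0s: ALLOW
  req#4 t=0s: DENY
  req#5 t=0s: DENY

Answer: AAADD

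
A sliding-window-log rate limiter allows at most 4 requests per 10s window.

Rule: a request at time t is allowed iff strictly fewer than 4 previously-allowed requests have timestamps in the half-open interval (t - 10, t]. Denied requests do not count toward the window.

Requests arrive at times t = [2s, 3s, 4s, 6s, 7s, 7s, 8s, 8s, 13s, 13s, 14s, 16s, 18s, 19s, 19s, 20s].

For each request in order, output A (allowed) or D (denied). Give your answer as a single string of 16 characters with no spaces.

Answer: AAAADDDDAAAADDDD

Derivation:
Tracking allowed requests in the window:
  req#1 t=2s: ALLOW
  req#2 t=3s: ALLOW
  req#3 t=4s: ALLOW
  req#4 t=6s: ALLOW
  req#5 t=7s: DENY
  req#6 t=7s: DENY
  req#7 t=8s: DENY
  req#8 t=8s: DENY
  req#9 t=13s: ALLOW
  req#10 t=13s: ALLOW
  req#11 t=14s: ALLOW
  req#12 t=16s: ALLOW
  req#13 t=18s: DENY
  req#14 t=19s: DENY
  req#15 t=19s: DENY
  req#16 t=20s: DENY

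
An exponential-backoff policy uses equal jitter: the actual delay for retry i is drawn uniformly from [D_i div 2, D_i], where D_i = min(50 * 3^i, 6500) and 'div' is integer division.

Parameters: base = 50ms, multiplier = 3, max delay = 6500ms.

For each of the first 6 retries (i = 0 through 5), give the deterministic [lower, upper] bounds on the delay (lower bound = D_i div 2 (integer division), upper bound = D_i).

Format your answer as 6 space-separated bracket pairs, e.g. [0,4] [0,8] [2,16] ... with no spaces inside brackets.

Computing bounds per retry:
  i=0: D_i=min(50*3^0,6500)=50, bounds=[25,50]
  i=1: D_i=min(50*3^1,6500)=150, bounds=[75,150]
  i=2: D_i=min(50*3^2,6500)=450, bounds=[225,450]
  i=3: D_i=min(50*3^3,6500)=1350, bounds=[675,1350]
  i=4: D_i=min(50*3^4,6500)=4050, bounds=[2025,4050]
  i=5: D_i=min(50*3^5,6500)=6500, bounds=[3250,6500]

Answer: [25,50] [75,150] [225,450] [675,1350] [2025,4050] [3250,6500]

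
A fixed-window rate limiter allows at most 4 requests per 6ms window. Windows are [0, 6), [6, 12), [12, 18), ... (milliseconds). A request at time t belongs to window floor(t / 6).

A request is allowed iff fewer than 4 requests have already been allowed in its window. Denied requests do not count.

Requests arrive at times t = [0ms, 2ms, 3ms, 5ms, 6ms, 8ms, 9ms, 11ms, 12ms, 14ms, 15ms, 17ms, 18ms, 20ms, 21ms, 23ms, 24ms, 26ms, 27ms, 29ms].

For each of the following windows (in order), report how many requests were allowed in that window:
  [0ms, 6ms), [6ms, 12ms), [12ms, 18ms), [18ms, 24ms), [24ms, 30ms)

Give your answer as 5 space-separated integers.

Processing requests:
  req#1 t=0ms (window 0): ALLOW
  req#2 t=2ms (window 0): ALLOW
  req#3 t=3ms (window 0): ALLOW
  req#4 t=5ms (window 0): ALLOW
  req#5 t=6ms (window 1): ALLOW
  req#6 t=8ms (window 1): ALLOW
  req#7 t=9ms (window 1): ALLOW
  req#8 t=11ms (window 1): ALLOW
  req#9 t=12ms (window 2): ALLOW
  req#10 t=14ms (window 2): ALLOW
  req#11 t=15ms (window 2): ALLOW
  req#12 t=17ms (window 2): ALLOW
  req#13 t=18ms (window 3): ALLOW
  req#14 t=20ms (window 3): ALLOW
  req#15 t=21ms (window 3): ALLOW
  req#16 t=23ms (window 3): ALLOW
  req#17 t=24ms (window 4): ALLOW
  req#18 t=26ms (window 4): ALLOW
  req#19 t=27ms (window 4): ALLOW
  req#20 t=29ms (window 4): ALLOW

Allowed counts by window: 4 4 4 4 4

Answer: 4 4 4 4 4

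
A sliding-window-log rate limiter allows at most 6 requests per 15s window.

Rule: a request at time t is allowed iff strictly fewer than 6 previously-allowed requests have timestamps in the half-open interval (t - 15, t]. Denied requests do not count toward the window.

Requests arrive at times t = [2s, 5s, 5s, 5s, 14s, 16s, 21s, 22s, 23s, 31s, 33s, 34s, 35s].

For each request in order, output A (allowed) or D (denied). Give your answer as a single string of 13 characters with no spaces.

Answer: AAAAAAAAAAAAD

Derivation:
Tracking allowed requests in the window:
  req#1 t=2s: ALLOW
  req#2 t=5s: ALLOW
  req#3 t=5s: ALLOW
  req#4 t=5s: ALLOW
  req#5 t=14s: ALLOW
  req#6 t=16s: ALLOW
  req#7 t=21s: ALLOW
  req#8 t=22s: ALLOW
  req#9 t=23s: ALLOW
  req#10 t=31s: ALLOW
  req#11 t=33s: ALLOW
  req#12 t=34s: ALLOW
  req#13 t=35s: DENY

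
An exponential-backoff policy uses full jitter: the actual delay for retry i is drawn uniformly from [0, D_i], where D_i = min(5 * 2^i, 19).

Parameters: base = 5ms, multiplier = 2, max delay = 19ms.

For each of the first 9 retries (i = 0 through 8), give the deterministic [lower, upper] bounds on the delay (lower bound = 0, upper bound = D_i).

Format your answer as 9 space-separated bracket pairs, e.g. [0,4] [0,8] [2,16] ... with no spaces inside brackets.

Computing bounds per retry:
  i=0: D_i=min(5*2^0,19)=5, bounds=[0,5]
  i=1: D_i=min(5*2^1,19)=10, bounds=[0,10]
  i=2: D_i=min(5*2^2,19)=19, bounds=[0,19]
  i=3: D_i=min(5*2^3,19)=19, bounds=[0,19]
  i=4: D_i=min(5*2^4,19)=19, bounds=[0,19]
  i=5: D_i=min(5*2^5,19)=19, bounds=[0,19]
  i=6: D_i=min(5*2^6,19)=19, bounds=[0,19]
  i=7: D_i=min(5*2^7,19)=19, bounds=[0,19]
  i=8: D_i=min(5*2^8,19)=19, bounds=[0,19]

Answer: [0,5] [0,10] [0,19] [0,19] [0,19] [0,19] [0,19] [0,19] [0,19]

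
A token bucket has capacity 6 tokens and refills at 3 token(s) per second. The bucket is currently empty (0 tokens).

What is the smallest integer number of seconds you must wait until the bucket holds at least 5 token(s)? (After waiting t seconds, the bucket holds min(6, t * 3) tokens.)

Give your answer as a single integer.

Answer: 2

Derivation:
Need t * 3 >= 5, so t >= 5/3.
Smallest integer t = ceil(5/3) = 2.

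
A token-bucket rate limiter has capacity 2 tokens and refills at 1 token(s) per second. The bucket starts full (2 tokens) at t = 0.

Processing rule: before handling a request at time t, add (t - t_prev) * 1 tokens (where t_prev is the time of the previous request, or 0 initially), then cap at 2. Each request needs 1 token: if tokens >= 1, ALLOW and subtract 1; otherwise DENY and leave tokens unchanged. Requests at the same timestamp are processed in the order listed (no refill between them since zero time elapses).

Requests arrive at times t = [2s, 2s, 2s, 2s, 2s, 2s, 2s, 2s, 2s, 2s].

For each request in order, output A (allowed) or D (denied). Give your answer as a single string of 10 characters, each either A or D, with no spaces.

Simulating step by step:
  req#1 t=2s: ALLOW
  req#2 t=2s: ALLOW
  req#3 t=2s: DENY
  req#4 t=2s: DENY
  req#5 t=2s: DENY
  req#6 t=2s: DENY
  req#7 t=2s: DENY
  req#8 t=2s: DENY
  req#9 t=2s: DENY
  req#10 t=2s: DENY

Answer: AADDDDDDDD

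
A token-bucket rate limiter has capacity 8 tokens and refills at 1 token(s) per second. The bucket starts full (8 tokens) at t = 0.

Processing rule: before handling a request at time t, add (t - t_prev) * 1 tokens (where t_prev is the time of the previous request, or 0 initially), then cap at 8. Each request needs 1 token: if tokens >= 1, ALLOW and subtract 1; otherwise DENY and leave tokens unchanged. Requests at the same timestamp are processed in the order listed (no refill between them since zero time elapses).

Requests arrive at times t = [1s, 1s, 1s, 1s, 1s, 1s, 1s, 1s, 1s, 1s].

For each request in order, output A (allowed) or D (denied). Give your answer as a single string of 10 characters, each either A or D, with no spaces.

Simulating step by step:
  req#1 t=1s: ALLOW
  req#2 t=1s: ALLOW
  req#3 t=1s: ALLOW
  req#4 t=1s: ALLOW
  req#5 t=1s: ALLOW
  req#6 t=1s: ALLOW
  req#7 t=1s: ALLOW
  req#8 t=1s: ALLOW
  req#9 t=1s: DENY
  req#10 t=1s: DENY

Answer: AAAAAAAADD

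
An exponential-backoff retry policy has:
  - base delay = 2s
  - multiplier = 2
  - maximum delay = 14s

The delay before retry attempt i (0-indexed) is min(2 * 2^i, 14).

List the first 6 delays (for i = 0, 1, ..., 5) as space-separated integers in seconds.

Computing each delay:
  i=0: min(2*2^0, 14) = 2
  i=1: min(2*2^1, 14) = 4
  i=2: min(2*2^2, 14) = 8
  i=3: min(2*2^3, 14) = 14
  i=4: min(2*2^4, 14) = 14
  i=5: min(2*2^5, 14) = 14

Answer: 2 4 8 14 14 14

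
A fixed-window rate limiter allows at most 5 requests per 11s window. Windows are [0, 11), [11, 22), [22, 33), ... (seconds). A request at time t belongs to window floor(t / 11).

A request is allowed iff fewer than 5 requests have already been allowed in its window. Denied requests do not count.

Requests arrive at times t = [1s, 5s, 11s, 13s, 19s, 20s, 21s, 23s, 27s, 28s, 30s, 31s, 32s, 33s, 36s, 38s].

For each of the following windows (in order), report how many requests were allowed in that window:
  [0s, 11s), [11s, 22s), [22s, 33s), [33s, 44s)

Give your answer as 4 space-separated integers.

Answer: 2 5 5 3

Derivation:
Processing requests:
  req#1 t=1s (window 0): ALLOW
  req#2 t=5s (window 0): ALLOW
  req#3 t=11s (window 1): ALLOW
  req#4 t=13s (window 1): ALLOW
  req#5 t=19s (window 1): ALLOW
  req#6 t=20s (window 1): ALLOW
  req#7 t=21s (window 1): ALLOW
  req#8 t=23s (window 2): ALLOW
  req#9 t=27s (window 2): ALLOW
  req#10 t=28s (window 2): ALLOW
  req#11 t=30s (window 2): ALLOW
  req#12 t=31s (window 2): ALLOW
  req#13 t=32s (window 2): DENY
  req#14 t=33s (window 3): ALLOW
  req#15 t=36s (window 3): ALLOW
  req#16 t=38s (window 3): ALLOW

Allowed counts by window: 2 5 5 3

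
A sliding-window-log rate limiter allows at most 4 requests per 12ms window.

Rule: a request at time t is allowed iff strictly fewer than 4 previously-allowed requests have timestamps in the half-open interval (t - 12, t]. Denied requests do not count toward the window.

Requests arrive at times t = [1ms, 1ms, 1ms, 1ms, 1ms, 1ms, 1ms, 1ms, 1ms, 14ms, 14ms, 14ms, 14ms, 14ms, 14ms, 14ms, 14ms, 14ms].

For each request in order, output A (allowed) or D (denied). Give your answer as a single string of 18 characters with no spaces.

Tracking allowed requests in the window:
  req#1 t=1ms: ALLOW
  req#2 t=1ms: ALLOW
  req#3 t=1ms: ALLOW
  req#4 t=1ms: ALLOW
  req#5 t=1ms: DENY
  req#6 t=1ms: DENY
  req#7 t=1ms: DENY
  req#8 t=1ms: DENY
  req#9 t=1ms: DENY
  req#10 t=14ms: ALLOW
  req#11 t=14ms: ALLOW
  req#12 t=14ms: ALLOW
  req#13 t=14ms: ALLOW
  req#14 t=14ms: DENY
  req#15 t=14ms: DENY
  req#16 t=14ms: DENY
  req#17 t=14ms: DENY
  req#18 t=14ms: DENY

Answer: AAAADDDDDAAAADDDDD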